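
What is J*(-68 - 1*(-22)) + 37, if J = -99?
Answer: 4591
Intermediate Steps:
J*(-68 - 1*(-22)) + 37 = -99*(-68 - 1*(-22)) + 37 = -99*(-68 + 22) + 37 = -99*(-46) + 37 = 4554 + 37 = 4591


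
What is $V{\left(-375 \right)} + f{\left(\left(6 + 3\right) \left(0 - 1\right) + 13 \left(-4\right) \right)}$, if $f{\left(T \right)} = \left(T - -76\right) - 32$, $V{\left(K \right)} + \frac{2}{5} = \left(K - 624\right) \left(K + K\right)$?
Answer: $\frac{3746163}{5} \approx 7.4923 \cdot 10^{5}$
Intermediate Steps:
$V{\left(K \right)} = - \frac{2}{5} + 2 K \left(-624 + K\right)$ ($V{\left(K \right)} = - \frac{2}{5} + \left(K - 624\right) \left(K + K\right) = - \frac{2}{5} + \left(-624 + K\right) 2 K = - \frac{2}{5} + 2 K \left(-624 + K\right)$)
$f{\left(T \right)} = 44 + T$ ($f{\left(T \right)} = \left(T + 76\right) - 32 = \left(76 + T\right) - 32 = 44 + T$)
$V{\left(-375 \right)} + f{\left(\left(6 + 3\right) \left(0 - 1\right) + 13 \left(-4\right) \right)} = \left(- \frac{2}{5} - -468000 + 2 \left(-375\right)^{2}\right) + \left(44 + \left(\left(6 + 3\right) \left(0 - 1\right) + 13 \left(-4\right)\right)\right) = \left(- \frac{2}{5} + 468000 + 2 \cdot 140625\right) + \left(44 + \left(9 \left(-1\right) - 52\right)\right) = \left(- \frac{2}{5} + 468000 + 281250\right) + \left(44 - 61\right) = \frac{3746248}{5} + \left(44 - 61\right) = \frac{3746248}{5} - 17 = \frac{3746163}{5}$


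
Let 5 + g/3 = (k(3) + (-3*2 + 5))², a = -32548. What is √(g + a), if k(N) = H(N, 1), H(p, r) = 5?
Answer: I*√32515 ≈ 180.32*I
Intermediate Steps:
k(N) = 5
g = 33 (g = -15 + 3*(5 + (-3*2 + 5))² = -15 + 3*(5 + (-6 + 5))² = -15 + 3*(5 - 1)² = -15 + 3*4² = -15 + 3*16 = -15 + 48 = 33)
√(g + a) = √(33 - 32548) = √(-32515) = I*√32515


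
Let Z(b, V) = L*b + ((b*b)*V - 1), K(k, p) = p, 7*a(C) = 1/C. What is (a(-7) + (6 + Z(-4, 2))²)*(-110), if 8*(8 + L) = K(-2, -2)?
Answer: -26410890/49 ≈ -5.3900e+5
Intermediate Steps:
a(C) = 1/(7*C)
L = -33/4 (L = -8 + (⅛)*(-2) = -8 - ¼ = -33/4 ≈ -8.2500)
Z(b, V) = -1 - 33*b/4 + V*b² (Z(b, V) = -33*b/4 + ((b*b)*V - 1) = -33*b/4 + (b²*V - 1) = -33*b/4 + (V*b² - 1) = -33*b/4 + (-1 + V*b²) = -1 - 33*b/4 + V*b²)
(a(-7) + (6 + Z(-4, 2))²)*(-110) = ((⅐)/(-7) + (6 + (-1 - 33/4*(-4) + 2*(-4)²))²)*(-110) = ((⅐)*(-⅐) + (6 + (-1 + 33 + 2*16))²)*(-110) = (-1/49 + (6 + (-1 + 33 + 32))²)*(-110) = (-1/49 + (6 + 64)²)*(-110) = (-1/49 + 70²)*(-110) = (-1/49 + 4900)*(-110) = (240099/49)*(-110) = -26410890/49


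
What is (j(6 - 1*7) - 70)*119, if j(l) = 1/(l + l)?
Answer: -16779/2 ≈ -8389.5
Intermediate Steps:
j(l) = 1/(2*l)
(j(6 - 1*7) - 70)*119 = (1/(2*(6 - 1*7)) - 70)*119 = (1/(2*(6 - 7)) - 70)*119 = ((1/2)/(-1) - 70)*119 = ((1/2)*(-1) - 70)*119 = (-1/2 - 70)*119 = -141/2*119 = -16779/2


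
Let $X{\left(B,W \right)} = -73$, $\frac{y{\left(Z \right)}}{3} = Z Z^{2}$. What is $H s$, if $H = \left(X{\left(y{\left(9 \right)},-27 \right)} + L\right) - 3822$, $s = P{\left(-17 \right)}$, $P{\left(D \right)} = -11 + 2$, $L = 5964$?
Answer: $-18621$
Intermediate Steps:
$P{\left(D \right)} = -9$
$y{\left(Z \right)} = 3 Z^{3}$ ($y{\left(Z \right)} = 3 Z Z^{2} = 3 Z^{3}$)
$s = -9$
$H = 2069$ ($H = \left(-73 + 5964\right) - 3822 = 5891 - 3822 = 2069$)
$H s = 2069 \left(-9\right) = -18621$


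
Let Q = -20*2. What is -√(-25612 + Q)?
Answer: -22*I*√53 ≈ -160.16*I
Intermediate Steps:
Q = -40
-√(-25612 + Q) = -√(-25612 - 40) = -√(-25652) = -22*I*√53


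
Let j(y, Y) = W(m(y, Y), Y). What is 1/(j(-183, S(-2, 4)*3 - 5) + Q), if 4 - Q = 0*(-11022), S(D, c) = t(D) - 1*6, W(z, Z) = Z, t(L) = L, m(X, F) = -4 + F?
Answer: -1/25 ≈ -0.040000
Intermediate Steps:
S(D, c) = -6 + D (S(D, c) = D - 1*6 = D - 6 = -6 + D)
j(y, Y) = Y
Q = 4 (Q = 4 - 0*(-11022) = 4 - 1*0 = 4 + 0 = 4)
1/(j(-183, S(-2, 4)*3 - 5) + Q) = 1/(((-6 - 2)*3 - 5) + 4) = 1/((-8*3 - 5) + 4) = 1/((-24 - 5) + 4) = 1/(-29 + 4) = 1/(-25) = -1/25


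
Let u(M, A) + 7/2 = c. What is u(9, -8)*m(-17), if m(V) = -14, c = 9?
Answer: -77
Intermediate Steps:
u(M, A) = 11/2 (u(M, A) = -7/2 + 9 = 11/2)
u(9, -8)*m(-17) = (11/2)*(-14) = -77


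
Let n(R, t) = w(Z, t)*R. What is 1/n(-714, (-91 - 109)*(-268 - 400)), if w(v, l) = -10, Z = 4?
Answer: 1/7140 ≈ 0.00014006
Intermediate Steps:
n(R, t) = -10*R
1/n(-714, (-91 - 109)*(-268 - 400)) = 1/(-10*(-714)) = 1/7140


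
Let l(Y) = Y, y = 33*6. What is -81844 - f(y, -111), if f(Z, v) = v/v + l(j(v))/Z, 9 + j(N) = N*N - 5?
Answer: -16217617/198 ≈ -81907.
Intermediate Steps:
y = 198
j(N) = -14 + N² (j(N) = -9 + (N*N - 5) = -9 + (N² - 5) = -9 + (-5 + N²) = -14 + N²)
f(Z, v) = 1 + (-14 + v²)/Z (f(Z, v) = v/v + (-14 + v²)/Z = 1 + (-14 + v²)/Z)
-81844 - f(y, -111) = -81844 - (-14 + 198 + (-111)²)/198 = -81844 - (-14 + 198 + 12321)/198 = -81844 - 12505/198 = -16217617/198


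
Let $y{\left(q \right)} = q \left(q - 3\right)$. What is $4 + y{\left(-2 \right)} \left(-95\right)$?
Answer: $-946$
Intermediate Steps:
$y{\left(q \right)} = q \left(-3 + q\right)$
$4 + y{\left(-2 \right)} \left(-95\right) = 4 + - 2 \left(-3 - 2\right) \left(-95\right) = 4 + \left(-2\right) \left(-5\right) \left(-95\right) = 4 + 10 \left(-95\right) = 4 - 950 = -946$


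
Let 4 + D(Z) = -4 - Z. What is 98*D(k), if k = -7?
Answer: -98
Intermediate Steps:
D(Z) = -8 - Z (D(Z) = -4 + (-4 - Z) = -8 - Z)
98*D(k) = 98*(-8 - 1*(-7)) = 98*(-8 + 7) = 98*(-1) = -98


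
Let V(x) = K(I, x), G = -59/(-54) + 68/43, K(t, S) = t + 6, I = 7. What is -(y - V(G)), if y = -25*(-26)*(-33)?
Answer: 21463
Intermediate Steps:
y = -21450 (y = 650*(-33) = -21450)
K(t, S) = 6 + t
G = 6209/2322 (G = -59*(-1/54) + 68*(1/43) = 59/54 + 68/43 = 6209/2322 ≈ 2.6740)
V(x) = 13 (V(x) = 6 + 7 = 13)
-(y - V(G)) = -(-21450 - 1*13) = -(-21450 - 13) = -1*(-21463) = 21463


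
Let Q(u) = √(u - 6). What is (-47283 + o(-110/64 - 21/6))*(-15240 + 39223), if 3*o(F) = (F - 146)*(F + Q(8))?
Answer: -1154743580843/1024 - 38684579*√2/32 ≈ -1.1294e+9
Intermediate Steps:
Q(u) = √(-6 + u)
o(F) = (-146 + F)*(F + √2)/3 (o(F) = ((F - 146)*(F + √(-6 + 8)))/3 = ((-146 + F)*(F + √2))/3 = (-146 + F)*(F + √2)/3)
(-47283 + o(-110/64 - 21/6))*(-15240 + 39223) = (-47283 + (-146*(-110/64 - 21/6)/3 - 146*√2/3 + (-110/64 - 21/6)²/3 + (-110/64 - 21/6)*√2/3))*(-15240 + 39223) = (-47283 + (-146*(-110*1/64 - 21*⅙)/3 - 146*√2/3 + (-110*1/64 - 21*⅙)²/3 + (-110*1/64 - 21*⅙)*√2/3))*23983 = (-47283 + (-146*(-55/32 - 7/2)/3 - 146*√2/3 + (-55/32 - 7/2)²/3 + (-55/32 - 7/2)*√2/3))*23983 = (-47283 + (-146/3*(-167/32) - 146*√2/3 + (-167/32)²/3 + (⅓)*(-167/32)*√2))*23983 = (-47283 + (12191/48 - 146*√2/3 + (⅓)*(27889/1024) - 167*√2/96))*23983 = (-47283 + (12191/48 - 146*√2/3 + 27889/3072 - 167*√2/96))*23983 = (-47283 + (269371/1024 - 1613*√2/32))*23983 = (-48148421/1024 - 1613*√2/32)*23983 = -1154743580843/1024 - 38684579*√2/32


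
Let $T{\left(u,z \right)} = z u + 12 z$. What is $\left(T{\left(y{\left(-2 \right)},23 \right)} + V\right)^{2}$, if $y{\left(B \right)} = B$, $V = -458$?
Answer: $51984$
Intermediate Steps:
$T{\left(u,z \right)} = 12 z + u z$ ($T{\left(u,z \right)} = u z + 12 z = 12 z + u z$)
$\left(T{\left(y{\left(-2 \right)},23 \right)} + V\right)^{2} = \left(23 \left(12 - 2\right) - 458\right)^{2} = \left(23 \cdot 10 - 458\right)^{2} = \left(230 - 458\right)^{2} = \left(-228\right)^{2} = 51984$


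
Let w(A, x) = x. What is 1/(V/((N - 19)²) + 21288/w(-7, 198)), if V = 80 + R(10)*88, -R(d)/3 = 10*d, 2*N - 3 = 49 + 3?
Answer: -9537/2448868 ≈ -0.0038945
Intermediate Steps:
N = 55/2 (N = 3/2 + (49 + 3)/2 = 3/2 + (½)*52 = 3/2 + 26 = 55/2 ≈ 27.500)
R(d) = -30*d
V = -26320 (V = 80 - 30*10*88 = 80 - 300*88 = 80 - 26400 = -26320)
1/(V/((N - 19)²) + 21288/w(-7, 198)) = 1/(-26320/(55/2 - 19)² + 21288/198) = 1/(-26320/((17/2)²) + 21288*(1/198)) = 1/(-26320/289/4 + 3548/33) = 1/(-26320*4/289 + 3548/33) = 1/(-105280/289 + 3548/33) = 1/(-2448868/9537) = -9537/2448868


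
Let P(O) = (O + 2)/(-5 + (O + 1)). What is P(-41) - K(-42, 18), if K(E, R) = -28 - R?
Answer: 703/15 ≈ 46.867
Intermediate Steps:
P(O) = (2 + O)/(-4 + O) (P(O) = (2 + O)/(-5 + (1 + O)) = (2 + O)/(-4 + O))
P(-41) - K(-42, 18) = (2 - 41)/(-4 - 41) - (-28 - 1*18) = -39/(-45) - (-28 - 18) = -1/45*(-39) - 1*(-46) = 13/15 + 46 = 703/15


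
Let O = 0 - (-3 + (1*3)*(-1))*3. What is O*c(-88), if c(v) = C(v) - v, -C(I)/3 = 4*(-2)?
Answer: 2016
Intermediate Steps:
C(I) = 24 (C(I) = -12*(-2) = -3*(-8) = 24)
c(v) = 24 - v
O = 18 (O = 0 - (-3 + 3*(-1))*3 = 0 - (-3 - 3)*3 = 0 - (-6)*3 = 0 - 1*(-18) = 0 + 18 = 18)
O*c(-88) = 18*(24 - 1*(-88)) = 18*(24 + 88) = 18*112 = 2016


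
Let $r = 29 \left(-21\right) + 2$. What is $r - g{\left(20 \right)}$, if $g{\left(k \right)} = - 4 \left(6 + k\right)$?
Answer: $-503$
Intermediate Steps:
$r = -607$ ($r = -609 + 2 = -607$)
$g{\left(k \right)} = -24 - 4 k$
$r - g{\left(20 \right)} = -607 - \left(-24 - 80\right) = -607 - -104 = -607 + 104 = -503$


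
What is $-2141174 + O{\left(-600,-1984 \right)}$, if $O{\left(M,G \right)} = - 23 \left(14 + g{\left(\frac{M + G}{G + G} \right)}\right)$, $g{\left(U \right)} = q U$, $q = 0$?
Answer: $-2141496$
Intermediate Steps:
$g{\left(U \right)} = 0$ ($g{\left(U \right)} = 0 U = 0$)
$O{\left(M,G \right)} = -322$ ($O{\left(M,G \right)} = - 23 \left(14 + 0\right) = \left(-23\right) 14 = -322$)
$-2141174 + O{\left(-600,-1984 \right)} = -2141174 - 322 = -2141496$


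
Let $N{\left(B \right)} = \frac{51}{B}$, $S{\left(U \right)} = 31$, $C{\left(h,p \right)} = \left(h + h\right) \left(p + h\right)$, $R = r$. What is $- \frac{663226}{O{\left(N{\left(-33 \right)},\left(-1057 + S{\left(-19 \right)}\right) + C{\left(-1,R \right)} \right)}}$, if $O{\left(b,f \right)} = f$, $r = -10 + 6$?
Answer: $\frac{331613}{508} \approx 652.78$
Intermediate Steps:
$r = -4$
$R = -4$
$C{\left(h,p \right)} = 2 h \left(h + p\right)$
$- \frac{663226}{O{\left(N{\left(-33 \right)},\left(-1057 + S{\left(-19 \right)}\right) + C{\left(-1,R \right)} \right)}} = - \frac{663226}{\left(-1057 + 31\right) + 2 \left(-1\right) \left(-1 - 4\right)} = - \frac{663226}{-1026 + 2 \left(-1\right) \left(-5\right)} = - \frac{663226}{-1026 + 10} = - \frac{663226}{-1016} = \left(-663226\right) \left(- \frac{1}{1016}\right) = \frac{331613}{508}$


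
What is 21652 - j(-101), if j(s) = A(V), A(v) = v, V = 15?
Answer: 21637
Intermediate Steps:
j(s) = 15
21652 - j(-101) = 21652 - 1*15 = 21652 - 15 = 21637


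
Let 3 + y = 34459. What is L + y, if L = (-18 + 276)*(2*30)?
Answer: 49936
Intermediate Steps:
y = 34456 (y = -3 + 34459 = 34456)
L = 15480 (L = 258*60 = 15480)
L + y = 15480 + 34456 = 49936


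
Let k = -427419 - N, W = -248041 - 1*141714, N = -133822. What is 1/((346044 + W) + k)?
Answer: -1/337308 ≈ -2.9647e-6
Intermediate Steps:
W = -389755 (W = -248041 - 141714 = -389755)
k = -293597 (k = -427419 - 1*(-133822) = -427419 + 133822 = -293597)
1/((346044 + W) + k) = 1/((346044 - 389755) - 293597) = 1/(-43711 - 293597) = 1/(-337308) = -1/337308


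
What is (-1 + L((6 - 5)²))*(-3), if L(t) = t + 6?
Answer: -18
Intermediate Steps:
L(t) = 6 + t
(-1 + L((6 - 5)²))*(-3) = (-1 + (6 + (6 - 5)²))*(-3) = (-1 + (6 + 1²))*(-3) = (-1 + (6 + 1))*(-3) = (-1 + 7)*(-3) = 6*(-3) = -18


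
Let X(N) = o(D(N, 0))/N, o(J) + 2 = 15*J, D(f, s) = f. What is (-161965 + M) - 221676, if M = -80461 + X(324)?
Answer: -75182095/162 ≈ -4.6409e+5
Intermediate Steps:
o(J) = -2 + 15*J
X(N) = (-2 + 15*N)/N
M = -13032253/162 (M = -80461 + (15 - 2/324) = -80461 + (15 - 2*1/324) = -80461 + (15 - 1/162) = -80461 + 2429/162 = -13032253/162 ≈ -80446.)
(-161965 + M) - 221676 = (-161965 - 13032253/162) - 221676 = -39270583/162 - 221676 = -75182095/162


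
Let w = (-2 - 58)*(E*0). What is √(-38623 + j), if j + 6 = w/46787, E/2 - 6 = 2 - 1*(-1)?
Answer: I*√38629 ≈ 196.54*I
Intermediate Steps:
E = 18 (E = 12 + 2*(2 - 1*(-1)) = 12 + 2*(2 + 1) = 12 + 2*3 = 12 + 6 = 18)
w = 0 (w = (-2 - 58)*(18*0) = -60*0 = 0)
j = -6 (j = -6 + 0/46787 = -6 + 0*(1/46787) = -6 + 0 = -6)
√(-38623 + j) = √(-38623 - 6) = √(-38629) = I*√38629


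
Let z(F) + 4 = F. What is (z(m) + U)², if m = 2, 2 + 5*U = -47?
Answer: 3481/25 ≈ 139.24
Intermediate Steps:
U = -49/5 (U = -⅖ + (⅕)*(-47) = -⅖ - 47/5 = -49/5 ≈ -9.8000)
z(F) = -4 + F
(z(m) + U)² = ((-4 + 2) - 49/5)² = (-2 - 49/5)² = (-59/5)² = 3481/25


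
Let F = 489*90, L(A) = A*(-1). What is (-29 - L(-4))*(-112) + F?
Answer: 47706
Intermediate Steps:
L(A) = -A
F = 44010
(-29 - L(-4))*(-112) + F = (-29 - (-1)*(-4))*(-112) + 44010 = (-29 - 1*4)*(-112) + 44010 = (-29 - 4)*(-112) + 44010 = -33*(-112) + 44010 = 3696 + 44010 = 47706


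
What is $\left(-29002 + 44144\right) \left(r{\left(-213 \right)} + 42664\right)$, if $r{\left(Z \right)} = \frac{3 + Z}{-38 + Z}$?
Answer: $\frac{162153770108}{251} \approx 6.4603 \cdot 10^{8}$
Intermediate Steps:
$r{\left(Z \right)} = \frac{3 + Z}{-38 + Z}$
$\left(-29002 + 44144\right) \left(r{\left(-213 \right)} + 42664\right) = \left(-29002 + 44144\right) \left(\frac{3 - 213}{-38 - 213} + 42664\right) = 15142 \left(\frac{1}{-251} \left(-210\right) + 42664\right) = 15142 \left(\left(- \frac{1}{251}\right) \left(-210\right) + 42664\right) = 15142 \left(\frac{210}{251} + 42664\right) = 15142 \cdot \frac{10708874}{251} = \frac{162153770108}{251}$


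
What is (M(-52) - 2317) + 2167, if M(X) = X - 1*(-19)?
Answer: -183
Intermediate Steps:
M(X) = 19 + X (M(X) = X + 19 = 19 + X)
(M(-52) - 2317) + 2167 = ((19 - 52) - 2317) + 2167 = (-33 - 2317) + 2167 = -2350 + 2167 = -183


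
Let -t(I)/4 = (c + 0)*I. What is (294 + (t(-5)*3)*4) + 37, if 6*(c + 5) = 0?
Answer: -869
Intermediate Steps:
c = -5 (c = -5 + (⅙)*0 = -5 + 0 = -5)
t(I) = 20*I (t(I) = -4*(-5 + 0)*I = -(-20)*I = 20*I)
(294 + (t(-5)*3)*4) + 37 = (294 + ((20*(-5))*3)*4) + 37 = (294 - 100*3*4) + 37 = (294 - 300*4) + 37 = (294 - 1200) + 37 = -906 + 37 = -869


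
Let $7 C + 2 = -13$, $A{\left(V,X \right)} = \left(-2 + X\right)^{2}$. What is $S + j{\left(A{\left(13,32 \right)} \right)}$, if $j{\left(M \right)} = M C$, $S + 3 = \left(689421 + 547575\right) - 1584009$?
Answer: $- \frac{2442612}{7} \approx -3.4894 \cdot 10^{5}$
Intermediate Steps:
$C = - \frac{15}{7}$ ($C = - \frac{2}{7} + \frac{1}{7} \left(-13\right) = - \frac{2}{7} - \frac{13}{7} = - \frac{15}{7} \approx -2.1429$)
$S = -347016$ ($S = -3 + \left(\left(689421 + 547575\right) - 1584009\right) = -3 + \left(1236996 - 1584009\right) = -3 - 347013 = -347016$)
$j{\left(M \right)} = - \frac{15 M}{7}$ ($j{\left(M \right)} = M \left(- \frac{15}{7}\right) = - \frac{15 M}{7}$)
$S + j{\left(A{\left(13,32 \right)} \right)} = -347016 - \frac{15 \left(-2 + 32\right)^{2}}{7} = -347016 - \frac{15 \cdot 30^{2}}{7} = -347016 - \frac{13500}{7} = - \frac{2442612}{7}$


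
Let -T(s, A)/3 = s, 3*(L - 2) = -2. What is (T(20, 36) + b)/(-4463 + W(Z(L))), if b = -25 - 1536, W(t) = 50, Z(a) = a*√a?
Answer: 1621/4413 ≈ 0.36732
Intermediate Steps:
L = 4/3 (L = 2 + (⅓)*(-2) = 2 - ⅔ = 4/3 ≈ 1.3333)
T(s, A) = -3*s
Z(a) = a^(3/2)
b = -1561
(T(20, 36) + b)/(-4463 + W(Z(L))) = (-3*20 - 1561)/(-4463 + 50) = (-60 - 1561)/(-4413) = -1621*(-1/4413) = 1621/4413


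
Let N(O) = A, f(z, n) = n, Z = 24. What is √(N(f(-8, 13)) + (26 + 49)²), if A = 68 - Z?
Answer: √5669 ≈ 75.293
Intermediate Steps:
A = 44 (A = 68 - 1*24 = 68 - 24 = 44)
N(O) = 44
√(N(f(-8, 13)) + (26 + 49)²) = √(44 + (26 + 49)²) = √(44 + 75²) = √(44 + 5625) = √5669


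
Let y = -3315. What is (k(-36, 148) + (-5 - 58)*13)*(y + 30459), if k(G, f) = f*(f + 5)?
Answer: 592417800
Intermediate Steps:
k(G, f) = f*(5 + f)
(k(-36, 148) + (-5 - 58)*13)*(y + 30459) = (148*(5 + 148) + (-5 - 58)*13)*(-3315 + 30459) = (148*153 - 63*13)*27144 = (22644 - 819)*27144 = 21825*27144 = 592417800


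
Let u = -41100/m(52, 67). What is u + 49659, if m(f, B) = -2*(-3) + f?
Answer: 1419561/29 ≈ 48950.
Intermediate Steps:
m(f, B) = 6 + f
u = -20550/29 (u = -41100/(6 + 52) = -41100/58 = -41100*1/58 = -20550/29 ≈ -708.62)
u + 49659 = -20550/29 + 49659 = 1419561/29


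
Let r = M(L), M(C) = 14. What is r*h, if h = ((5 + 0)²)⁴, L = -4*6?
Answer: 5468750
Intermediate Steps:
L = -24
h = 390625 (h = (5²)⁴ = 25⁴ = 390625)
r = 14
r*h = 14*390625 = 5468750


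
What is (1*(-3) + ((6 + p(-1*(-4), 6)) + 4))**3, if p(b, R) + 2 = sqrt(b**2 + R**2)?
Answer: 905 + 254*sqrt(13) ≈ 1820.8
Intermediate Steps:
p(b, R) = -2 + sqrt(R**2 + b**2) (p(b, R) = -2 + sqrt(b**2 + R**2) = -2 + sqrt(R**2 + b**2))
(1*(-3) + ((6 + p(-1*(-4), 6)) + 4))**3 = (1*(-3) + ((6 + (-2 + sqrt(6**2 + (-1*(-4))**2))) + 4))**3 = (-3 + ((6 + (-2 + sqrt(36 + 4**2))) + 4))**3 = (-3 + ((6 + (-2 + sqrt(36 + 16))) + 4))**3 = (-3 + ((6 + (-2 + sqrt(52))) + 4))**3 = (-3 + ((6 + (-2 + 2*sqrt(13))) + 4))**3 = (-3 + ((4 + 2*sqrt(13)) + 4))**3 = (-3 + (8 + 2*sqrt(13)))**3 = (5 + 2*sqrt(13))**3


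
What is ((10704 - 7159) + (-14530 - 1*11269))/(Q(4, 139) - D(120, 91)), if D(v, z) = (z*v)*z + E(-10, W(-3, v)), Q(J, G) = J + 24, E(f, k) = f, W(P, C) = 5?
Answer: 11127/496841 ≈ 0.022395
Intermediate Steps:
Q(J, G) = 24 + J
D(v, z) = -10 + v*z**2 (D(v, z) = (z*v)*z - 10 = (v*z)*z - 10 = v*z**2 - 10 = -10 + v*z**2)
((10704 - 7159) + (-14530 - 1*11269))/(Q(4, 139) - D(120, 91)) = ((10704 - 7159) + (-14530 - 1*11269))/((24 + 4) - (-10 + 120*91**2)) = (3545 + (-14530 - 11269))/(28 - (-10 + 120*8281)) = (3545 - 25799)/(28 - (-10 + 993720)) = -22254/(28 - 1*993710) = -22254/(28 - 993710) = -22254/(-993682) = -22254*(-1/993682) = 11127/496841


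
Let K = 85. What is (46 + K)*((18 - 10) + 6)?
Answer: 1834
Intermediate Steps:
(46 + K)*((18 - 10) + 6) = (46 + 85)*((18 - 10) + 6) = 131*(8 + 6) = 131*14 = 1834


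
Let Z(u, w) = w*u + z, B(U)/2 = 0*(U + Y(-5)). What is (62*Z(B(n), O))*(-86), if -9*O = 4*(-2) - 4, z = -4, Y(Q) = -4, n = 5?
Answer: 21328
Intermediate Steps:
B(U) = 0 (B(U) = 2*(0*(U - 4)) = 2*(0*(-4 + U)) = 2*0 = 0)
O = 4/3 (O = -(4*(-2) - 4)/9 = -(-8 - 4)/9 = -1/9*(-12) = 4/3 ≈ 1.3333)
Z(u, w) = -4 + u*w (Z(u, w) = w*u - 4 = u*w - 4 = -4 + u*w)
(62*Z(B(n), O))*(-86) = (62*(-4 + 0*(4/3)))*(-86) = (62*(-4 + 0))*(-86) = (62*(-4))*(-86) = -248*(-86) = 21328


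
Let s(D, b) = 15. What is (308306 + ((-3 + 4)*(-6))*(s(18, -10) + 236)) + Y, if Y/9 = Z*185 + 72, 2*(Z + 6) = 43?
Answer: 666511/2 ≈ 3.3326e+5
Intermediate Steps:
Z = 31/2 (Z = -6 + (1/2)*43 = -6 + 43/2 = 31/2 ≈ 15.500)
Y = 52911/2 (Y = 9*((31/2)*185 + 72) = 9*(5735/2 + 72) = 9*(5879/2) = 52911/2 ≈ 26456.)
(308306 + ((-3 + 4)*(-6))*(s(18, -10) + 236)) + Y = (308306 + ((-3 + 4)*(-6))*(15 + 236)) + 52911/2 = (308306 + (1*(-6))*251) + 52911/2 = (308306 - 6*251) + 52911/2 = (308306 - 1506) + 52911/2 = 306800 + 52911/2 = 666511/2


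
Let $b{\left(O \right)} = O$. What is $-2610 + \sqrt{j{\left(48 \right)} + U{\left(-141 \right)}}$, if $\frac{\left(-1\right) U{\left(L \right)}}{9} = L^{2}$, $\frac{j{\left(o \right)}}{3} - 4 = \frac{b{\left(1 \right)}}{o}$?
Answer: $-2610 + \frac{i \sqrt{2862671}}{4} \approx -2610.0 + 422.99 i$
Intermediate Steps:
$j{\left(o \right)} = 12 + \frac{3}{o}$ ($j{\left(o \right)} = 12 + 3 \cdot 1 \frac{1}{o} = 12 + \frac{3}{o}$)
$U{\left(L \right)} = - 9 L^{2}$
$-2610 + \sqrt{j{\left(48 \right)} + U{\left(-141 \right)}} = -2610 + \sqrt{\left(12 + \frac{3}{48}\right) - 9 \left(-141\right)^{2}} = -2610 + \sqrt{\left(12 + 3 \cdot \frac{1}{48}\right) - 178929} = -2610 + \sqrt{\left(12 + \frac{1}{16}\right) - 178929} = -2610 + \sqrt{\frac{193}{16} - 178929} = -2610 + \sqrt{- \frac{2862671}{16}} = -2610 + \frac{i \sqrt{2862671}}{4}$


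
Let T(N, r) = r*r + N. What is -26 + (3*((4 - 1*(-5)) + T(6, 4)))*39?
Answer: 3601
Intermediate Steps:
T(N, r) = N + r² (T(N, r) = r² + N = N + r²)
-26 + (3*((4 - 1*(-5)) + T(6, 4)))*39 = -26 + (3*((4 - 1*(-5)) + (6 + 4²)))*39 = -26 + (3*((4 + 5) + (6 + 16)))*39 = -26 + (3*(9 + 22))*39 = -26 + (3*31)*39 = -26 + 93*39 = -26 + 3627 = 3601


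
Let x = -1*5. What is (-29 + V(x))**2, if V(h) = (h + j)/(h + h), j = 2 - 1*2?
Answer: 3249/4 ≈ 812.25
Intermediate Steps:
x = -5
j = 0 (j = 2 - 2 = 0)
V(h) = 1/2 (V(h) = (h + 0)/(h + h) = h/((2*h)) = h*(1/(2*h)) = 1/2)
(-29 + V(x))**2 = (-29 + 1/2)**2 = (-57/2)**2 = 3249/4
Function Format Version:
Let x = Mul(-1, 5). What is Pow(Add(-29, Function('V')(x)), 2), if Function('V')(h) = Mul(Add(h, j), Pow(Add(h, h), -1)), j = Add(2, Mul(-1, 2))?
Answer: Rational(3249, 4) ≈ 812.25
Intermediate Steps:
x = -5
j = 0 (j = Add(2, -2) = 0)
Function('V')(h) = Rational(1, 2) (Function('V')(h) = Mul(Add(h, 0), Pow(Add(h, h), -1)) = Mul(h, Pow(Mul(2, h), -1)) = Mul(h, Mul(Rational(1, 2), Pow(h, -1))) = Rational(1, 2))
Pow(Add(-29, Function('V')(x)), 2) = Pow(Add(-29, Rational(1, 2)), 2) = Pow(Rational(-57, 2), 2) = Rational(3249, 4)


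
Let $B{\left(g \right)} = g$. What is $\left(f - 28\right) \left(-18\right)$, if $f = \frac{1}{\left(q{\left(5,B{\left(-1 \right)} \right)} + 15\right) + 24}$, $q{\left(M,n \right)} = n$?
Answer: $\frac{9567}{19} \approx 503.53$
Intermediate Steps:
$f = \frac{1}{38}$ ($f = \frac{1}{\left(-1 + 15\right) + 24} = \frac{1}{14 + 24} = \frac{1}{38} \approx 0.026316$)
$\left(f - 28\right) \left(-18\right) = \left(\frac{1}{38} - 28\right) \left(-18\right) = \left(- \frac{1063}{38}\right) \left(-18\right) = \frac{9567}{19}$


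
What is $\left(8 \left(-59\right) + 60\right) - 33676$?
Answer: $-34088$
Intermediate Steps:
$\left(8 \left(-59\right) + 60\right) - 33676 = \left(-472 + 60\right) - 33676 = -412 - 33676 = -34088$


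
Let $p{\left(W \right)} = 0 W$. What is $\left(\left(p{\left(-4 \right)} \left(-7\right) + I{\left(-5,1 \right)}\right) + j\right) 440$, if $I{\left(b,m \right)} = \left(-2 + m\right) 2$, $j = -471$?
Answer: $-208120$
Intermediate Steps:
$I{\left(b,m \right)} = -4 + 2 m$
$p{\left(W \right)} = 0$
$\left(\left(p{\left(-4 \right)} \left(-7\right) + I{\left(-5,1 \right)}\right) + j\right) 440 = \left(\left(0 \left(-7\right) + \left(-4 + 2 \cdot 1\right)\right) - 471\right) 440 = \left(\left(0 + \left(-4 + 2\right)\right) - 471\right) 440 = \left(\left(0 - 2\right) - 471\right) 440 = \left(-2 - 471\right) 440 = \left(-473\right) 440 = -208120$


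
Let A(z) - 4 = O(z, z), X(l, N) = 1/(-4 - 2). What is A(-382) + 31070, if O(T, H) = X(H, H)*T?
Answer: 93413/3 ≈ 31138.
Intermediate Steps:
X(l, N) = -1/6 (X(l, N) = 1/(-6) = -1/6)
O(T, H) = -T/6
A(z) = 4 - z/6
A(-382) + 31070 = (4 - 1/6*(-382)) + 31070 = (4 + 191/3) + 31070 = 203/3 + 31070 = 93413/3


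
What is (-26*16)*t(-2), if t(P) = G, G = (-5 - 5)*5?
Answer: 20800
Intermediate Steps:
G = -50 (G = -10*5 = -50)
t(P) = -50
(-26*16)*t(-2) = -26*16*(-50) = -416*(-50) = 20800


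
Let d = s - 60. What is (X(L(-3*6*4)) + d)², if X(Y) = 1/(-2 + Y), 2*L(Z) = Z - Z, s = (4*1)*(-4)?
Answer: 23409/4 ≈ 5852.3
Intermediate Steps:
s = -16 (s = 4*(-4) = -16)
d = -76 (d = -16 - 60 = -76)
L(Z) = 0 (L(Z) = (Z - Z)/2 = (½)*0 = 0)
(X(L(-3*6*4)) + d)² = (1/(-2 + 0) - 76)² = (1/(-2) - 76)² = (-½ - 76)² = (-153/2)² = 23409/4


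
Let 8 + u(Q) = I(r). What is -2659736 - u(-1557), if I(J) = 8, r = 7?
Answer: -2659736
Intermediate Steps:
u(Q) = 0 (u(Q) = -8 + 8 = 0)
-2659736 - u(-1557) = -2659736 - 1*0 = -2659736 + 0 = -2659736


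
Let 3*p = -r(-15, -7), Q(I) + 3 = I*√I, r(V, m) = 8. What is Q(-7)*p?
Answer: 8 + 56*I*√7/3 ≈ 8.0 + 49.387*I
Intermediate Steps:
Q(I) = -3 + I^(3/2) (Q(I) = -3 + I*√I = -3 + I^(3/2))
p = -8/3 (p = (-1*8)/3 = (⅓)*(-8) = -8/3 ≈ -2.6667)
Q(-7)*p = (-3 + (-7)^(3/2))*(-8/3) = (-3 - 7*I*√7)*(-8/3) = 8 + 56*I*√7/3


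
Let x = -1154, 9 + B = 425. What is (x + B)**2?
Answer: 544644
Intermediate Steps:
B = 416 (B = -9 + 425 = 416)
(x + B)**2 = (-1154 + 416)**2 = (-738)**2 = 544644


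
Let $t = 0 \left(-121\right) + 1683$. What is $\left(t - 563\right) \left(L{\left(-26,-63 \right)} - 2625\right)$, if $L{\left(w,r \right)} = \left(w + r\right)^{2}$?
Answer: $5931520$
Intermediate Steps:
$t = 1683$ ($t = 0 + 1683 = 1683$)
$L{\left(w,r \right)} = \left(r + w\right)^{2}$
$\left(t - 563\right) \left(L{\left(-26,-63 \right)} - 2625\right) = \left(1683 - 563\right) \left(\left(-63 - 26\right)^{2} - 2625\right) = 1120 \left(\left(-89\right)^{2} - 2625\right) = 1120 \left(7921 - 2625\right) = 1120 \cdot 5296 = 5931520$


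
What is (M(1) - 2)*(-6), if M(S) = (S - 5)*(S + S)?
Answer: 60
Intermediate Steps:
M(S) = 2*S*(-5 + S) (M(S) = (-5 + S)*(2*S) = 2*S*(-5 + S))
(M(1) - 2)*(-6) = (2*1*(-5 + 1) - 2)*(-6) = (2*1*(-4) - 2)*(-6) = (-8 - 2)*(-6) = -10*(-6) = 60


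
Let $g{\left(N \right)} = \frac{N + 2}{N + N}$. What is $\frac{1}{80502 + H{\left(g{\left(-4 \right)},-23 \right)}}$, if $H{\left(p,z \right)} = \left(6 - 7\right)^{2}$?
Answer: $\frac{1}{80503} \approx 1.2422 \cdot 10^{-5}$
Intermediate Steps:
$g{\left(N \right)} = \frac{2 + N}{2 N}$
$H{\left(p,z \right)} = 1$ ($H{\left(p,z \right)} = \left(-1\right)^{2} = 1$)
$\frac{1}{80502 + H{\left(g{\left(-4 \right)},-23 \right)}} = \frac{1}{80502 + 1} = \frac{1}{80503}$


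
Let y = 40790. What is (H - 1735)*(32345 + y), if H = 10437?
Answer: 636420770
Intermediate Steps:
(H - 1735)*(32345 + y) = (10437 - 1735)*(32345 + 40790) = 8702*73135 = 636420770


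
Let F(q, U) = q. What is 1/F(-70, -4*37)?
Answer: -1/70 ≈ -0.014286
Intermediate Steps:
1/F(-70, -4*37) = 1/(-70) = -1/70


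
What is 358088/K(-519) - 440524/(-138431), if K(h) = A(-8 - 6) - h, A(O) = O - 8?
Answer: 49789420356/68800207 ≈ 723.68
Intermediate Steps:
A(O) = -8 + O
K(h) = -22 - h (K(h) = (-8 + (-8 - 6)) - h = (-8 - 14) - h = -22 - h)
358088/K(-519) - 440524/(-138431) = 358088/(-22 - 1*(-519)) - 440524/(-138431) = 358088/(-22 + 519) - 440524*(-1/138431) = 358088/497 + 440524/138431 = 49789420356/68800207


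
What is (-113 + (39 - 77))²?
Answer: 22801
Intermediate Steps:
(-113 + (39 - 77))² = (-113 - 38)² = (-151)² = 22801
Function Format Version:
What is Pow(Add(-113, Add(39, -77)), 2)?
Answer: 22801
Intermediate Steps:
Pow(Add(-113, Add(39, -77)), 2) = Pow(Add(-113, -38), 2) = Pow(-151, 2) = 22801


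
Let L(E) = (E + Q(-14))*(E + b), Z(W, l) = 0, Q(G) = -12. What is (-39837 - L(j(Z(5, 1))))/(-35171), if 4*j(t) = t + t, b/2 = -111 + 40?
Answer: 41541/35171 ≈ 1.1811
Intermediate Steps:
b = -142 (b = 2*(-111 + 40) = 2*(-71) = -142)
j(t) = t/2 (j(t) = (t + t)/4 = (2*t)/4 = t/2)
L(E) = (-142 + E)*(-12 + E) (L(E) = (E - 12)*(E - 142) = (-12 + E)*(-142 + E) = (-142 + E)*(-12 + E))
(-39837 - L(j(Z(5, 1))))/(-35171) = (-39837 - (1704 + ((½)*0)² - 77*0))/(-35171) = (-39837 - (1704 + 0² - 154*0))*(-1/35171) = (-39837 - (1704 + 0 + 0))*(-1/35171) = (-39837 - 1*1704)*(-1/35171) = (-39837 - 1704)*(-1/35171) = -41541*(-1/35171) = 41541/35171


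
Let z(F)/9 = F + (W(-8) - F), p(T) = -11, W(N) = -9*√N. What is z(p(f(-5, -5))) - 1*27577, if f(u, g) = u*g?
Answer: -27577 - 162*I*√2 ≈ -27577.0 - 229.1*I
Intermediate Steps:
f(u, g) = g*u
z(F) = -162*I*√2 (z(F) = 9*(F + (-18*I*√2 - F)) = 9*(F + (-F - 18*I*√2)) = 9*(-18*I*√2) = -162*I*√2)
z(p(f(-5, -5))) - 1*27577 = -162*I*√2 - 1*27577 = -162*I*√2 - 27577 = -27577 - 162*I*√2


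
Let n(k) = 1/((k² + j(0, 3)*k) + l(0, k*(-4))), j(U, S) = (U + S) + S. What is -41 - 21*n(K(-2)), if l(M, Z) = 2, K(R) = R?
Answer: -75/2 ≈ -37.500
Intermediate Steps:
j(U, S) = U + 2*S (j(U, S) = (S + U) + S = U + 2*S)
n(k) = 1/(2 + k² + 6*k) (n(k) = 1/((k² + (0 + 2*3)*k) + 2) = 1/((k² + (0 + 6)*k) + 2) = 1/((k² + 6*k) + 2) = 1/(2 + k² + 6*k))
-41 - 21*n(K(-2)) = -41 - 21/(2 + (-2)² + 6*(-2)) = -41 - 21/(2 + 4 - 12) = -41 - 21/(-6) = -41 - 21*(-⅙) = -41 + 7/2 = -75/2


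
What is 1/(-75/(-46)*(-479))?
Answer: -46/35925 ≈ -0.0012804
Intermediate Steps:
1/(-75/(-46)*(-479)) = 1/(-75*(-1/46)*(-479)) = 1/((75/46)*(-479)) = 1/(-35925/46) = -46/35925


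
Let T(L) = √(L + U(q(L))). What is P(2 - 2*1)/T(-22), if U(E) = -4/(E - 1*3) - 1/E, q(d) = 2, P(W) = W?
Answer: 0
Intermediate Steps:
U(E) = -1/E - 4/(-3 + E) (U(E) = -4/(E - 3) - 1/E = -4/(-3 + E) - 1/E = -1/E - 4/(-3 + E))
T(L) = √(7/2 + L) (T(L) = √(L + (3 - 5*2)/(2*(-3 + 2))) = √(L + (½)*(3 - 10)/(-1)) = √(L + (½)*(-1)*(-7)) = √(L + 7/2) = √(7/2 + L))
P(2 - 2*1)/T(-22) = (2 - 2*1)/((√(14 + 4*(-22))/2)) = (2 - 2)/((√(14 - 88)/2)) = 0/((√(-74)/2)) = 0/(((I*√74)/2)) = 0/((I*√74/2)) = 0*(-I*√74/37) = 0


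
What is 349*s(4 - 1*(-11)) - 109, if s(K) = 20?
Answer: 6871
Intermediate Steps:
349*s(4 - 1*(-11)) - 109 = 349*20 - 109 = 6980 - 109 = 6871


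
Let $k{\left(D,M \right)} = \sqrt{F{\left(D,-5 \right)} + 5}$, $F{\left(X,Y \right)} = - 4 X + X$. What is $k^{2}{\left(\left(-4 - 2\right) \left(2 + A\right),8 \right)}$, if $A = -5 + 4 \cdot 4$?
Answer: $239$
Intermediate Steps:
$A = 11$ ($A = -5 + 16 = 11$)
$F{\left(X,Y \right)} = - 3 X$
$k{\left(D,M \right)} = \sqrt{5 - 3 D}$ ($k{\left(D,M \right)} = \sqrt{- 3 D + 5} = \sqrt{5 - 3 D}$)
$k^{2}{\left(\left(-4 - 2\right) \left(2 + A\right),8 \right)} = \left(\sqrt{5 - 3 \left(-4 - 2\right) \left(2 + 11\right)}\right)^{2} = \left(\sqrt{5 - 3 \left(\left(-6\right) 13\right)}\right)^{2} = \left(\sqrt{5 - -234}\right)^{2} = \left(\sqrt{5 + 234}\right)^{2} = \left(\sqrt{239}\right)^{2} = 239$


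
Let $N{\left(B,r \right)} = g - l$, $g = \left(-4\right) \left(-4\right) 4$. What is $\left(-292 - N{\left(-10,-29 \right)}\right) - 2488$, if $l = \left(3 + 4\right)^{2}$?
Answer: $-2795$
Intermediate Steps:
$g = 64$ ($g = 16 \cdot 4 = 64$)
$l = 49$ ($l = 7^{2} = 49$)
$N{\left(B,r \right)} = 15$ ($N{\left(B,r \right)} = 64 - 49 = 15$)
$\left(-292 - N{\left(-10,-29 \right)}\right) - 2488 = \left(-292 - 15\right) - 2488 = -307 - 2488 = -2795$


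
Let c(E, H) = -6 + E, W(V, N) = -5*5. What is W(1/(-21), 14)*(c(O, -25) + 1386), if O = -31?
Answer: -33725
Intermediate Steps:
W(V, N) = -25
W(1/(-21), 14)*(c(O, -25) + 1386) = -25*((-6 - 31) + 1386) = -25*(-37 + 1386) = -25*1349 = -33725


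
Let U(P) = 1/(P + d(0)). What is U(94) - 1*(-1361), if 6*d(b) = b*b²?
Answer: 127935/94 ≈ 1361.0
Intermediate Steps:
d(b) = b³/6 (d(b) = (b*b²)/6 = b³/6)
U(P) = 1/P (U(P) = 1/(P + (⅙)*0³) = 1/(P + (⅙)*0) = 1/(P + 0) = 1/P)
U(94) - 1*(-1361) = 1/94 - 1*(-1361) = 1/94 + 1361 = 127935/94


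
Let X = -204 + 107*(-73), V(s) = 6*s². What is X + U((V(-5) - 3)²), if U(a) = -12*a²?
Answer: -5603394587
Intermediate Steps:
X = -8015 (X = -204 - 7811 = -8015)
X + U((V(-5) - 3)²) = -8015 - 12*(6*(-5)² - 3)⁴ = -8015 - 12*(6*25 - 3)⁴ = -8015 - 12*(150 - 3)⁴ = -8015 - 12*(147²)² = -8015 - 12*21609² = -8015 - 12*466948881 = -8015 - 5603386572 = -5603394587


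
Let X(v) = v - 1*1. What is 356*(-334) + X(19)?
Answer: -118886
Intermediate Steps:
X(v) = -1 + v (X(v) = v - 1 = -1 + v)
356*(-334) + X(19) = 356*(-334) + (-1 + 19) = -118904 + 18 = -118886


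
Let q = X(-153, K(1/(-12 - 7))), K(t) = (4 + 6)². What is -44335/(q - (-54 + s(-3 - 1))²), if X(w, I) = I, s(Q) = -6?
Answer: 8867/700 ≈ 12.667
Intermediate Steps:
K(t) = 100 (K(t) = 10² = 100)
q = 100
-44335/(q - (-54 + s(-3 - 1))²) = -44335/(100 - (-54 - 6)²) = -44335/(100 - 1*(-60)²) = -44335/(100 - 1*3600) = -44335/(100 - 3600) = -44335/(-3500) = -44335*(-1/3500) = 8867/700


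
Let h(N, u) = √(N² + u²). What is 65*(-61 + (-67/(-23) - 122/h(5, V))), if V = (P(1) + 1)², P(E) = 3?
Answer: -86840/23 - 7930*√281/281 ≈ -4248.7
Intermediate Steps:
V = 16 (V = (3 + 1)² = 4² = 16)
65*(-61 + (-67/(-23) - 122/h(5, V))) = 65*(-61 + (-67/(-23) - 122/√(5² + 16²))) = 65*(-61 + (-67*(-1/23) - 122/√(25 + 256))) = 65*(-61 + (67/23 - 122*√281/281)) = 65*(-1336/23 - 122*√281/281) = -86840/23 - 7930*√281/281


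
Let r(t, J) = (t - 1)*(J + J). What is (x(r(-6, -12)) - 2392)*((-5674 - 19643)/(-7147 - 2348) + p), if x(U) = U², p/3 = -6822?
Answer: -557682320744/1055 ≈ -5.2861e+8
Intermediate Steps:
r(t, J) = 2*J*(-1 + t) (r(t, J) = (-1 + t)*(2*J) = 2*J*(-1 + t))
p = -20466 (p = 3*(-6822) = -20466)
(x(r(-6, -12)) - 2392)*((-5674 - 19643)/(-7147 - 2348) + p) = ((2*(-12)*(-1 - 6))² - 2392)*((-5674 - 19643)/(-7147 - 2348) - 20466) = ((2*(-12)*(-7))² - 2392)*(-25317/(-9495) - 20466) = (168² - 2392)*(-25317*(-1/9495) - 20466) = (28224 - 2392)*(2813/1055 - 20466) = 25832*(-21588817/1055) = -557682320744/1055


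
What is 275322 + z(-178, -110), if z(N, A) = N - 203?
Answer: 274941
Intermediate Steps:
z(N, A) = -203 + N
275322 + z(-178, -110) = 275322 + (-203 - 178) = 275322 - 381 = 274941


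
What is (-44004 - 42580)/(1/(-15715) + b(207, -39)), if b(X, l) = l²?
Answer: -680333780/11951257 ≈ -56.926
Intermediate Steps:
(-44004 - 42580)/(1/(-15715) + b(207, -39)) = (-44004 - 42580)/(1/(-15715) + (-39)²) = -86584/(-1/15715 + 1521) = -86584/23902514/15715 = -86584*15715/23902514 = -680333780/11951257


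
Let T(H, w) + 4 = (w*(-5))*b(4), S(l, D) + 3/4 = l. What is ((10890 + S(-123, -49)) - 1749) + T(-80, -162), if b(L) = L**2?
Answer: 87893/4 ≈ 21973.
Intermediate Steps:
S(l, D) = -3/4 + l
T(H, w) = -4 - 80*w (T(H, w) = -4 + (w*(-5))*4**2 = -4 - 5*w*16 = -4 - 80*w)
((10890 + S(-123, -49)) - 1749) + T(-80, -162) = ((10890 + (-3/4 - 123)) - 1749) + (-4 - 80*(-162)) = ((10890 - 495/4) - 1749) + (-4 + 12960) = (43065/4 - 1749) + 12956 = 36069/4 + 12956 = 87893/4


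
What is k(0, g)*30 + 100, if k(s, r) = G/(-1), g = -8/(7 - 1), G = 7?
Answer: -110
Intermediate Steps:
g = -4/3 (g = -8/6 = -8*⅙ = -4/3 ≈ -1.3333)
k(s, r) = -7 (k(s, r) = 7/(-1) = 7*(-1) = -7)
k(0, g)*30 + 100 = -7*30 + 100 = -210 + 100 = -110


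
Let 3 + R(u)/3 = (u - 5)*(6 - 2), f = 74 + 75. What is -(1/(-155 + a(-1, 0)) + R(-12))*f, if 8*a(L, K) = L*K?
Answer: 4919384/155 ≈ 31738.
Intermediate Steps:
a(L, K) = K*L/8 (a(L, K) = (L*K)/8 = (K*L)/8 = K*L/8)
f = 149
R(u) = -69 + 12*u (R(u) = -9 + 3*((u - 5)*(6 - 2)) = -9 + 3*((-5 + u)*4) = -9 + 3*(-20 + 4*u) = -9 + (-60 + 12*u) = -69 + 12*u)
-(1/(-155 + a(-1, 0)) + R(-12))*f = -(1/(-155 + (⅛)*0*(-1)) + (-69 + 12*(-12)))*149 = -(1/(-155 + 0) + (-69 - 144))*149 = -(1/(-155) - 213)*149 = -(-1/155 - 213)*149 = -(-33016)*149/155 = -1*(-4919384/155) = 4919384/155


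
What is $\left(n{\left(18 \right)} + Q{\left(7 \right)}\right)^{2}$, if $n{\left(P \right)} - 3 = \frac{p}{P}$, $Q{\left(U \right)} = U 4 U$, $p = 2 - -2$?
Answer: $\frac{3214849}{81} \approx 39690.0$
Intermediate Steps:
$p = 4$ ($p = 2 + 2 = 4$)
$Q{\left(U \right)} = 4 U^{2}$ ($Q{\left(U \right)} = 4 U U = 4 U^{2}$)
$n{\left(P \right)} = 3 + \frac{4}{P}$
$\left(n{\left(18 \right)} + Q{\left(7 \right)}\right)^{2} = \left(\left(3 + \frac{4}{18}\right) + 4 \cdot 7^{2}\right)^{2} = \left(\left(3 + 4 \cdot \frac{1}{18}\right) + 4 \cdot 49\right)^{2} = \left(\left(3 + \frac{2}{9}\right) + 196\right)^{2} = \left(\frac{29}{9} + 196\right)^{2} = \left(\frac{1793}{9}\right)^{2} = \frac{3214849}{81}$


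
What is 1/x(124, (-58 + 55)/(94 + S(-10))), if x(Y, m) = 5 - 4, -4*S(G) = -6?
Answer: 1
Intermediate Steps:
S(G) = 3/2 (S(G) = -¼*(-6) = 3/2)
x(Y, m) = 1
1/x(124, (-58 + 55)/(94 + S(-10))) = 1/1 = 1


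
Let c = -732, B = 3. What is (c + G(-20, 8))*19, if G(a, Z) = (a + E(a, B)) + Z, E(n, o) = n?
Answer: -14516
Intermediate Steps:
G(a, Z) = Z + 2*a (G(a, Z) = (a + a) + Z = 2*a + Z = Z + 2*a)
(c + G(-20, 8))*19 = (-732 + (8 + 2*(-20)))*19 = (-732 + (8 - 40))*19 = (-732 - 32)*19 = -764*19 = -14516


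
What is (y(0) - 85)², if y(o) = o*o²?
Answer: 7225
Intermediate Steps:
y(o) = o³
(y(0) - 85)² = (0³ - 85)² = (0 - 85)² = (-85)² = 7225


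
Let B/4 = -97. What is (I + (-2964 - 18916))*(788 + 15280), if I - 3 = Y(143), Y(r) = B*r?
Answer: -1243036548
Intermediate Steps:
B = -388 (B = 4*(-97) = -388)
Y(r) = -388*r
I = -55481 (I = 3 - 388*143 = 3 - 55484 = -55481)
(I + (-2964 - 18916))*(788 + 15280) = (-55481 + (-2964 - 18916))*(788 + 15280) = (-55481 - 21880)*16068 = -77361*16068 = -1243036548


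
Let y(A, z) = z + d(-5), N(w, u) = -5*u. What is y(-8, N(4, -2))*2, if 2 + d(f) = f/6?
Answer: 43/3 ≈ 14.333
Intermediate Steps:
d(f) = -2 + f/6
y(A, z) = -17/6 + z (y(A, z) = z + (-2 + (⅙)*(-5)) = z + (-2 - ⅚) = z - 17/6 = -17/6 + z)
y(-8, N(4, -2))*2 = (-17/6 - 5*(-2))*2 = (-17/6 + 10)*2 = (43/6)*2 = 43/3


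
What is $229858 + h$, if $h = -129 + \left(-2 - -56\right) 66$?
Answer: $233293$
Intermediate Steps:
$h = 3435$ ($h = -129 + \left(-2 + 56\right) 66 = -129 + 54 \cdot 66 = -129 + 3564 = 3435$)
$229858 + h = 229858 + 3435 = 233293$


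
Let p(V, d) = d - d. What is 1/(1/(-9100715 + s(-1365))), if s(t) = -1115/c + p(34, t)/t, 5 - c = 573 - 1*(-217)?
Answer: -1428812032/157 ≈ -9.1007e+6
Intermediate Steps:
c = -785 (c = 5 - (573 - 1*(-217)) = 5 - (573 + 217) = 5 - 1*790 = 5 - 790 = -785)
p(V, d) = 0
s(t) = 223/157 (s(t) = -1115/(-785) + 0/t = -1115*(-1/785) + 0 = 223/157 + 0 = 223/157)
1/(1/(-9100715 + s(-1365))) = 1/(1/(-9100715 + 223/157)) = 1/(1/(-1428812032/157)) = 1/(-157/1428812032) = -1428812032/157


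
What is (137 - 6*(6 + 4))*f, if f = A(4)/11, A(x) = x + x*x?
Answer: 140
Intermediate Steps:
A(x) = x + x**2
f = 20/11 (f = (4*(1 + 4))/11 = (4*5)*(1/11) = 20*(1/11) = 20/11 ≈ 1.8182)
(137 - 6*(6 + 4))*f = (137 - 6*(6 + 4))*(20/11) = (137 - 6*10)*(20/11) = (137 - 60)*(20/11) = 77*(20/11) = 140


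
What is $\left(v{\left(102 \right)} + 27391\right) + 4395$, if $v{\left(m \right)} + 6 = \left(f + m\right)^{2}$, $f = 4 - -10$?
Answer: $45236$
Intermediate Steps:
$f = 14$ ($f = 4 + 10 = 14$)
$v{\left(m \right)} = -6 + \left(14 + m\right)^{2}$
$\left(v{\left(102 \right)} + 27391\right) + 4395 = \left(\left(-6 + \left(14 + 102\right)^{2}\right) + 27391\right) + 4395 = \left(\left(-6 + 116^{2}\right) + 27391\right) + 4395 = \left(\left(-6 + 13456\right) + 27391\right) + 4395 = \left(13450 + 27391\right) + 4395 = 40841 + 4395 = 45236$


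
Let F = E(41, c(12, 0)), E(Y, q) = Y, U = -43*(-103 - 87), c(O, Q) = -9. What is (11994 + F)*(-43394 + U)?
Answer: -423920840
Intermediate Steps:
U = 8170 (U = -43*(-190) = 8170)
F = 41
(11994 + F)*(-43394 + U) = (11994 + 41)*(-43394 + 8170) = 12035*(-35224) = -423920840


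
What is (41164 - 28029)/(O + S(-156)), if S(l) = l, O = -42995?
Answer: -13135/43151 ≈ -0.30440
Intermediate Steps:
(41164 - 28029)/(O + S(-156)) = (41164 - 28029)/(-42995 - 156) = 13135/(-43151) = 13135*(-1/43151) = -13135/43151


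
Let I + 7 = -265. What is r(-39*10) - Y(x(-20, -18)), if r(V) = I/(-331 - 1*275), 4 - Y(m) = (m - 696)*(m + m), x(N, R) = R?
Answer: 7787236/303 ≈ 25700.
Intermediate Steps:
I = -272 (I = -7 - 265 = -272)
Y(m) = 4 - 2*m*(-696 + m) (Y(m) = 4 - (m - 696)*(m + m) = 4 - (-696 + m)*2*m = 4 - 2*m*(-696 + m))
r(V) = 136/303 (r(V) = -272/(-331 - 1*275) = -272/(-331 - 275) = -272/(-606) = -272*(-1/606) = 136/303)
r(-39*10) - Y(x(-20, -18)) = 136/303 - (4 - 2*(-18)² + 1392*(-18)) = 136/303 - (4 - 2*324 - 25056) = 136/303 - (4 - 648 - 25056) = 136/303 - 1*(-25700) = 136/303 + 25700 = 7787236/303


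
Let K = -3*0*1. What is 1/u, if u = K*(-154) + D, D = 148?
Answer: 1/148 ≈ 0.0067568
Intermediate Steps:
K = 0 (K = 0*1 = 0)
u = 148 (u = 0*(-154) + 148 = 0 + 148 = 148)
1/u = 1/148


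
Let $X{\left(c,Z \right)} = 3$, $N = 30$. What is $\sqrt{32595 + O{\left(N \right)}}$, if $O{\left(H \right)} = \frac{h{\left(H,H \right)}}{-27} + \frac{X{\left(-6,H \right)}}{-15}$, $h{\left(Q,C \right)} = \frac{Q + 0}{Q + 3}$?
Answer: $\frac{2 \sqrt{1996633155}}{495} \approx 180.54$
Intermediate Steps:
$h{\left(Q,C \right)} = \frac{Q}{3 + Q}$
$O{\left(H \right)} = - \frac{1}{5} - \frac{H}{27 \left(3 + H\right)}$ ($O{\left(H \right)} = \frac{H \frac{1}{3 + H}}{-27} + \frac{3}{-15} = \frac{H}{3 + H} \left(- \frac{1}{27}\right) + 3 \left(- \frac{1}{15}\right) = - \frac{H}{27 \left(3 + H\right)} - \frac{1}{5} = - \frac{1}{5} - \frac{H}{27 \left(3 + H\right)}$)
$\sqrt{32595 + O{\left(N \right)}} = \sqrt{32595 + \frac{-81 - 960}{135 \left(3 + 30\right)}} = \sqrt{32595 + \frac{-81 - 960}{135 \cdot 33}} = \sqrt{32595 + \frac{1}{135} \cdot \frac{1}{33} \left(-1041\right)} = \sqrt{32595 - \frac{347}{1485}} = \sqrt{\frac{48403228}{1485}} = \frac{2 \sqrt{1996633155}}{495}$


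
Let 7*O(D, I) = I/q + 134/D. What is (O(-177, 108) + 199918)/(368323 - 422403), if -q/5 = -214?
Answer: -9465613067/2560552800 ≈ -3.6967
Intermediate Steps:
q = 1070 (q = -5*(-214) = 1070)
O(D, I) = I/7490 + 134/(7*D) (O(D, I) = (I/1070 + 134/D)/7 = (134/D + I/1070)/7 = I/7490 + 134/(7*D))
(O(-177, 108) + 199918)/(368323 - 422403) = ((1/7490)*(143380 - 177*108)/(-177) + 199918)/(368323 - 422403) = ((1/7490)*(-1/177)*(143380 - 19116) + 199918)/(-54080) = ((1/7490)*(-1/177)*124264 + 199918)*(-1/54080) = (-8876/94695 + 199918)*(-1/54080) = (18931226134/94695)*(-1/54080) = -9465613067/2560552800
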